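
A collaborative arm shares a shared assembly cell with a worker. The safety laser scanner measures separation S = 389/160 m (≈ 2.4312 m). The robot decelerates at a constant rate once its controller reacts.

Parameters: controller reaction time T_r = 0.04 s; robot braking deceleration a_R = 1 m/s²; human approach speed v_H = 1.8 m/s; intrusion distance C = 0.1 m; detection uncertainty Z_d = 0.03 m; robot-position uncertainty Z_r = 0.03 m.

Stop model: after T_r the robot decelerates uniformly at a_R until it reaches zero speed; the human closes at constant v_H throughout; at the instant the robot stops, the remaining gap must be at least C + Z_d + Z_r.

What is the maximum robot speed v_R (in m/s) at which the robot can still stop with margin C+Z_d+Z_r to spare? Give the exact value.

v_R_max = 19/20 m/s = 0.9500 m/s

quadratic (1/2)·v² + (46/25)·v + (-8797/4000) = 0
  disc = (46/25)² − 4·(1/2)·(-8797/4000) = 77841/10000 ; √disc = 279/100
  v_R = (−(46/25) + 279/100) / (2·(1/2)) = 19/20 m/s
check:
stop time T_s = (19/20)/1 = 0.9500 s
robot in T_r: 0.9500·0.0400 = 0.0380 m
braking distance = 0.9500²/(2·1.0000) = 0.4512 m
human over T_r+T_s: 1.8000·(0.0400+0.9500) = 1.7820 m
residual clearance needed = 0.1000+0.0300+0.0300 = 0.1600 m
sum ≈ 0.0380+0.4512+1.7820+0.1600 ≈ 2.4312 m = S ✓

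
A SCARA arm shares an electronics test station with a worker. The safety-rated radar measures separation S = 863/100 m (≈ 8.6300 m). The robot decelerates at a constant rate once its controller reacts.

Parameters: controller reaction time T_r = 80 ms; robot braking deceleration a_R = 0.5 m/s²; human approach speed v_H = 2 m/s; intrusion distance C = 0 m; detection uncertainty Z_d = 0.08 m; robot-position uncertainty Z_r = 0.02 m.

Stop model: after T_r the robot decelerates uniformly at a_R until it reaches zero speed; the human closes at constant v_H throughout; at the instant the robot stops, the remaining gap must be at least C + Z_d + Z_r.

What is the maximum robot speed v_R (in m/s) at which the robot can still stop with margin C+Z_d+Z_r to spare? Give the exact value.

at the boundary: (1)·v² + (102/25)·v + (-837/100) = 0
  disc = (102/25)² − 4·(1)·(-837/100) = 31329/625 ; √disc = 177/25
  v_R = (−(102/25) + 177/25) / (2·(1)) = 3/2 m/s
check:
braking lasts T_s = (3/2)/(1/2) = 3.0000 s
robot in T_r: 1.5000·0.0800 = 0.1200 m
robot under decel: 1.5000²/(2·0.5000) = 2.2500 m
human over T_r+T_s: 2.0000·(0.0800+3.0000) = 6.1600 m
C+Z_d+Z_r = 0.0000+0.0800+0.0200 = 0.1000 m
sum ≈ 0.1200+2.2500+6.1600+0.1000 ≈ 8.6300 m = S ✓

v_R_max = 3/2 m/s = 1.5000 m/s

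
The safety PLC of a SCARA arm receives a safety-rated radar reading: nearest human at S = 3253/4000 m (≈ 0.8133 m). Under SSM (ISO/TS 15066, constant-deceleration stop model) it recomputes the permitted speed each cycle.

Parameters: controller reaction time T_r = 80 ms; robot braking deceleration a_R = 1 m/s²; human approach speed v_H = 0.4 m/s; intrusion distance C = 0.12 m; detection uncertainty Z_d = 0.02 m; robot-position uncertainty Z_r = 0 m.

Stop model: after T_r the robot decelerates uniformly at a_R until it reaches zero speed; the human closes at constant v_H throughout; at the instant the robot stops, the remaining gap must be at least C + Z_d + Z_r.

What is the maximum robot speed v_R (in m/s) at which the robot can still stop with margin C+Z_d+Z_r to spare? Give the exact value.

v_R_max = 3/4 m/s = 0.7500 m/s

quadratic (1/2)·v² + (12/25)·v + (-513/800) = 0
  disc = (12/25)² − 4·(1/2)·(-513/800) = 15129/10000 ; √disc = 123/100
  v_R = (−(12/25) + 123/100) / (2·(1/2)) = 3/4 m/s
check:
braking lasts T_s = (3/4)/1 = 0.7500 s
robot in T_r: 0.7500·0.0800 = 0.0600 m
robot covers 0.7500·0.7500 − ½·1.0000·0.7500² = 0.2812 m while stopping
human over T_r+T_s: 0.4000·(0.0800+0.7500) = 0.3320 m
residual clearance needed = 0.1200+0.0200+0.0000 = 0.1400 m
sum ≈ 0.0600+0.2812+0.3320+0.1400 ≈ 0.8133 m = S ✓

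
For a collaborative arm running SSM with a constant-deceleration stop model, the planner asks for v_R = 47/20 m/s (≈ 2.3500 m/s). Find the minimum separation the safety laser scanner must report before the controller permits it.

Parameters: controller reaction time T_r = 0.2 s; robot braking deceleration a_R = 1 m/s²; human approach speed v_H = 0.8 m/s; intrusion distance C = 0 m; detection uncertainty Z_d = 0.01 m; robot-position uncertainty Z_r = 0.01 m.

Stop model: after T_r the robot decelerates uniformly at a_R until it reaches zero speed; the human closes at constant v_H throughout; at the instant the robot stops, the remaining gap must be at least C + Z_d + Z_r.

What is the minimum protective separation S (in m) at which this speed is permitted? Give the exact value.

S_min = 4233/800 m = 5.2912 m

T_s = v_R/a_R = (47/20)/1 = 2.3500 s
robot in T_r: 2.3500·0.2000 = 0.4700 m
braking distance = 2.3500²/(2·1.0000) = 2.7612 m
person approaches 0.8000·(0.2000+2.3500) = 2.0400 m
C+Z_d+Z_r = 0.0000+0.0100+0.0100 = 0.0200 m
S_min ≈ 0.4700+2.7612+2.0400+0.0200  ⇒  S_min = 4233/800 m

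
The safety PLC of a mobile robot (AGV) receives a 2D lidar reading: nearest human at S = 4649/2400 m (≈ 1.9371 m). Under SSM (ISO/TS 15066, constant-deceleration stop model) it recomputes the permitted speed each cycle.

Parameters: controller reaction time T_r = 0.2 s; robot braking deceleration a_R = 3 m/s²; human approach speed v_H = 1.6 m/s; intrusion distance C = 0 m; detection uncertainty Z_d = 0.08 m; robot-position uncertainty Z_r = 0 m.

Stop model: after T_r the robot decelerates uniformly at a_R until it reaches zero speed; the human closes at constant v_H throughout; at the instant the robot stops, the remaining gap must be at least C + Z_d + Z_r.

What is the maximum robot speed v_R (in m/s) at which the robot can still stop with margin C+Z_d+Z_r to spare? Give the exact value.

v_R_max = 31/20 m/s = 1.5500 m/s

at the boundary: (1/6)·v² + (11/15)·v + (-3689/2400) = 0
  disc = (11/15)² − 4·(1/6)·(-3689/2400) = 25/16 ; √disc = 5/4
  v_R = (−(11/15) + 5/4) / (2·(1/6)) = 31/20 m/s
check:
braking lasts T_s = (31/20)/3 = 0.5167 s
reaction-phase robot travel = 1.5500·0.2000 = 0.3100 m
braking distance = 1.5500²/(2·3.0000) = 0.4004 m
human over T_r+T_s: 1.6000·(0.2000+0.5167) = 1.1467 m
residual clearance needed = 0.0000+0.0800+0.0000 = 0.0800 m
sum ≈ 0.3100+0.4004+1.1467+0.0800 ≈ 1.9371 m = S ✓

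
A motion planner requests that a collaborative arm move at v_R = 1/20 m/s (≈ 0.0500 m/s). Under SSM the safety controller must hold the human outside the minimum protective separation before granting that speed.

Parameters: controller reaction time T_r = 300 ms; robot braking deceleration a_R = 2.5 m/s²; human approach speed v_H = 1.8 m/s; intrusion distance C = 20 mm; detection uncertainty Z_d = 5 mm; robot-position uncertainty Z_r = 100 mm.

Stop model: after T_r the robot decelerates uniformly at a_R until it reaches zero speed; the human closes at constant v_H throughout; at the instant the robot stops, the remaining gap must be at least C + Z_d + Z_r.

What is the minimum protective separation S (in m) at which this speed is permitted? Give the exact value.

braking lasts T_s = (1/20)/(5/2) = 0.0200 s
robot in T_r: 0.0500·0.3000 = 0.0150 m
robot under decel: 0.0500²/(2·2.5000) = 0.0005 m
human closes 1.8000·0.3200 = 0.5760 m
C+Z_d+Z_r = 0.0200+0.0050+0.1000 = 0.1250 m
S_min ≈ 0.0150+0.0005+0.5760+0.1250  ⇒  S_min = 1433/2000 m

S_min = 1433/2000 m = 0.7165 m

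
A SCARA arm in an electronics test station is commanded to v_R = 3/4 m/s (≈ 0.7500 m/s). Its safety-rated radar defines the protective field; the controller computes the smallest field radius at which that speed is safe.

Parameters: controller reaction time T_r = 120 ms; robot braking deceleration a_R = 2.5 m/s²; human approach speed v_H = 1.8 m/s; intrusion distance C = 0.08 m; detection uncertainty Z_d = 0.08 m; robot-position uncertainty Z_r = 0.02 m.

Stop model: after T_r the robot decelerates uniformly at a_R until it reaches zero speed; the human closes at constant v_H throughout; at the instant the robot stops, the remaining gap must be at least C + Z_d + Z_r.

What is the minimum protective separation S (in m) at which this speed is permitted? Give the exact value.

S_min = 2277/2000 m = 1.1385 m

T_s = v_R/a_R = (3/4)/(5/2) = 0.3000 s
reaction-phase robot travel = 0.7500·0.1200 = 0.0900 m
robot under decel: 0.7500²/(2·2.5000) = 0.1125 m
human closes 1.8000·0.4200 = 0.7560 m
residual clearance needed = 0.0800+0.0800+0.0200 = 0.1800 m
S_min ≈ 0.0900+0.1125+0.7560+0.1800  ⇒  S_min = 2277/2000 m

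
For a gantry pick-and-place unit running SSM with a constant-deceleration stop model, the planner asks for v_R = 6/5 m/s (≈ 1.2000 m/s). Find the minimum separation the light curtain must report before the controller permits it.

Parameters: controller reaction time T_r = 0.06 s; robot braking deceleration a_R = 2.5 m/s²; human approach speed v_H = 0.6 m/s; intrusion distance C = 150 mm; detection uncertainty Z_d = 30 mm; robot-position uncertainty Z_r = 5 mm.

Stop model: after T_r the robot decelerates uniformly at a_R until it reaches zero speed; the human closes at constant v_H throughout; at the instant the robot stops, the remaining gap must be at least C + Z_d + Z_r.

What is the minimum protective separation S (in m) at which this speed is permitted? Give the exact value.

S_min = 869/1000 m = 0.8690 m

T_s = v_R/a_R = (6/5)/(5/2) = 0.4800 s
reaction-phase robot travel = 1.2000·0.0600 = 0.0720 m
robot covers 1.2000·0.4800 − ½·2.5000·0.4800² = 0.2880 m while stopping
human closes 0.6000·0.5400 = 0.3240 m
margins: 0.1500+0.0300+0.0050 = 0.1850 m
S_min ≈ 0.0720+0.2880+0.3240+0.1850  ⇒  S_min = 869/1000 m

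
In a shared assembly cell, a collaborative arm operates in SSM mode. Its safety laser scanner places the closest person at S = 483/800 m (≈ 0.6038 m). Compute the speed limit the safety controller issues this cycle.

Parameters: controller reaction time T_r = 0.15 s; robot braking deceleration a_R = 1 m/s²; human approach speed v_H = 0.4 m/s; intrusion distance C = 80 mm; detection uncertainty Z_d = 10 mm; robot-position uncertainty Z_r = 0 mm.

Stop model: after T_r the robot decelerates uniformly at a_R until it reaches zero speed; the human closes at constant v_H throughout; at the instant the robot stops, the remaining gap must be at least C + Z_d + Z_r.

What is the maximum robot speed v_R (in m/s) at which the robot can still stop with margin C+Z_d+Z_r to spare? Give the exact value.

v_R_max = 11/20 m/s = 0.5500 m/s

at the boundary: (1/2)·v² + (11/20)·v + (-363/800) = 0
  disc = (11/20)² − 4·(1/2)·(-363/800) = 121/100 ; √disc = 11/10
  v_R = (−(11/20) + 11/10) / (2·(1/2)) = 11/20 m/s
check:
braking lasts T_s = (11/20)/1 = 0.5500 s
robot in T_r: 0.5500·0.1500 = 0.0825 m
braking distance = 0.5500²/(2·1.0000) = 0.1512 m
human over T_r+T_s: 0.4000·(0.1500+0.5500) = 0.2800 m
residual clearance needed = 0.0800+0.0100+0.0000 = 0.0900 m
sum ≈ 0.0825+0.1512+0.2800+0.0900 ≈ 0.6038 m = S ✓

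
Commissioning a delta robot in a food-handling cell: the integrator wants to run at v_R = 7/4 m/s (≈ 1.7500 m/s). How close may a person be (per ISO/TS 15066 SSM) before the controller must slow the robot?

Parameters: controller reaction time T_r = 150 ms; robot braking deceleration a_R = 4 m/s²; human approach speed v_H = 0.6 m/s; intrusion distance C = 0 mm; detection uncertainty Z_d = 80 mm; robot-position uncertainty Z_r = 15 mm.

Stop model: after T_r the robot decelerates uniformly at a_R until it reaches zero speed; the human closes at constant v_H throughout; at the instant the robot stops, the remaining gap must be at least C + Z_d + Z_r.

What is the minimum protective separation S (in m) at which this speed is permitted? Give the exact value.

S_min = 3497/3200 m = 1.0928 m

T_s = v_R/a_R = (7/4)/4 = 0.4375 s
robot in T_r: 1.7500·0.1500 = 0.2625 m
braking distance = 1.7500²/(2·4.0000) = 0.3828 m
human closes 0.6000·0.5875 = 0.3525 m
C+Z_d+Z_r = 0.0000+0.0800+0.0150 = 0.0950 m
S_min ≈ 0.2625+0.3828+0.3525+0.0950  ⇒  S_min = 3497/3200 m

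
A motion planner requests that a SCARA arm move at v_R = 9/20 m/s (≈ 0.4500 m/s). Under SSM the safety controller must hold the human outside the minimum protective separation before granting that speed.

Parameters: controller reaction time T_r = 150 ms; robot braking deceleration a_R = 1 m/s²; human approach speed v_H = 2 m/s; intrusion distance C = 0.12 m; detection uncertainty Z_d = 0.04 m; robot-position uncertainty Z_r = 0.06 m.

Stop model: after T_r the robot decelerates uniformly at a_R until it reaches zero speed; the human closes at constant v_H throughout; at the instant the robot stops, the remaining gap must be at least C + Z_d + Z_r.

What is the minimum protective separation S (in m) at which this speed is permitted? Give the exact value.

S_min = 1271/800 m = 1.5888 m

T_s = v_R/a_R = (9/20)/1 = 0.4500 s
robot in T_r: 0.4500·0.1500 = 0.0675 m
robot under decel: 0.4500²/(2·1.0000) = 0.1013 m
person approaches 2.0000·(0.1500+0.4500) = 1.2000 m
margins: 0.1200+0.0400+0.0600 = 0.2200 m
S_min ≈ 0.0675+0.1013+1.2000+0.2200  ⇒  S_min = 1271/800 m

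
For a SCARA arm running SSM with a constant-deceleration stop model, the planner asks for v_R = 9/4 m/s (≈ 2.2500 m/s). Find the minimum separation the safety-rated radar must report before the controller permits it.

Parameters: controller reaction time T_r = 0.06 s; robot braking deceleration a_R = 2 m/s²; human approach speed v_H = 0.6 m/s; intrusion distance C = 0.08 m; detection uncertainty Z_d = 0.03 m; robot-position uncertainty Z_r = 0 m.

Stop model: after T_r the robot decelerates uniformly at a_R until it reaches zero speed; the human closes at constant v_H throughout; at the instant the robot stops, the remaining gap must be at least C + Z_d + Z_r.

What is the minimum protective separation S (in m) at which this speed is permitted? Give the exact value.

stop time T_s = (9/4)/2 = 1.1250 s
reaction-phase robot travel = 2.2500·0.0600 = 0.1350 m
braking distance = 2.2500²/(2·2.0000) = 1.2656 m
human closes 0.6000·1.1850 = 0.7110 m
C+Z_d+Z_r = 0.0800+0.0300+0.0000 = 0.1100 m
S_min ≈ 0.1350+1.2656+0.7110+0.1100  ⇒  S_min = 17773/8000 m

S_min = 17773/8000 m = 2.2216 m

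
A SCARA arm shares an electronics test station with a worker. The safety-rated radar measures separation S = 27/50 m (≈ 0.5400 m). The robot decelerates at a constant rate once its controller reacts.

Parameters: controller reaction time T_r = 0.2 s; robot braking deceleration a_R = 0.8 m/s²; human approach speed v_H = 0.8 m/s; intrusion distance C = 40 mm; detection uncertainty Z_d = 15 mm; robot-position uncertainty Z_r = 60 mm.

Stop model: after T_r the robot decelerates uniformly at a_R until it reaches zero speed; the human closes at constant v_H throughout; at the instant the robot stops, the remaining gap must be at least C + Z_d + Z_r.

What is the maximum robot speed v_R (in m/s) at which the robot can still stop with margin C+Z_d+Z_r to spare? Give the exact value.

quadratic (5/8)·v² + (6/5)·v + (-53/200) = 0
  disc = (6/5)² − 4·(5/8)·(-53/200) = 841/400 ; √disc = 29/20
  v_R = (−(6/5) + 29/20) / (2·(5/8)) = 1/5 m/s
check:
stop time T_s = (1/5)/(4/5) = 0.2500 s
robot in T_r: 0.2000·0.2000 = 0.0400 m
robot under decel: 0.2000²/(2·0.8000) = 0.0250 m
person approaches 0.8000·(0.2000+0.2500) = 0.3600 m
C+Z_d+Z_r = 0.0400+0.0150+0.0600 = 0.1150 m
sum ≈ 0.0400+0.0250+0.3600+0.1150 ≈ 0.5400 m = S ✓

v_R_max = 1/5 m/s = 0.2000 m/s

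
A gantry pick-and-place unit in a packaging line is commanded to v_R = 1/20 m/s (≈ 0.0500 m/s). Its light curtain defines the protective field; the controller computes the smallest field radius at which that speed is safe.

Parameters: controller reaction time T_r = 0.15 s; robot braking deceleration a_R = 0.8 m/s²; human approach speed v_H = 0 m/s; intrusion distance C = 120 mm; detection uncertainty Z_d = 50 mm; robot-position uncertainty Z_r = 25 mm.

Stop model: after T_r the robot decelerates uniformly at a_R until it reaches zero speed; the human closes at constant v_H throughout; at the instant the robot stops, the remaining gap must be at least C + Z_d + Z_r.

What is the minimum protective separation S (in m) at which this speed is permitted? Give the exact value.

S_min = 653/3200 m = 0.2041 m

T_s = v_R/a_R = (1/20)/(4/5) = 0.0625 s
robot covers v_R·T_r = 0.0500·0.1500 = 0.0075 m before braking
braking distance = 0.0500²/(2·0.8000) = 0.0016 m
human closes 0.0000·0.2125 = 0.0000 m
margins: 0.1200+0.0500+0.0250 = 0.1950 m
S_min ≈ 0.0075+0.0016+0.0000+0.1950  ⇒  S_min = 653/3200 m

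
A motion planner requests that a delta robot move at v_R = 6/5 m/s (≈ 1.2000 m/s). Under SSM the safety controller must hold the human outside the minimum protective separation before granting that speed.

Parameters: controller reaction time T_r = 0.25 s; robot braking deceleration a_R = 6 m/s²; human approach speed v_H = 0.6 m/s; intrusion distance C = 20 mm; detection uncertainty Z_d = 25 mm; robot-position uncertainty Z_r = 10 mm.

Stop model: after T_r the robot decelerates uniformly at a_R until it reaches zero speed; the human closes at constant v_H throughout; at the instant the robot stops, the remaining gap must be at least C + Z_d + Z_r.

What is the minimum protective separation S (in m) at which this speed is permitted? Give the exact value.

stop time T_s = (6/5)/6 = 0.2000 s
reaction-phase robot travel = 1.2000·0.2500 = 0.3000 m
robot under decel: 1.2000²/(2·6.0000) = 0.1200 m
human over T_r+T_s: 0.6000·(0.2500+0.2000) = 0.2700 m
margins: 0.0200+0.0250+0.0100 = 0.0550 m
S_min ≈ 0.3000+0.1200+0.2700+0.0550  ⇒  S_min = 149/200 m

S_min = 149/200 m = 0.7450 m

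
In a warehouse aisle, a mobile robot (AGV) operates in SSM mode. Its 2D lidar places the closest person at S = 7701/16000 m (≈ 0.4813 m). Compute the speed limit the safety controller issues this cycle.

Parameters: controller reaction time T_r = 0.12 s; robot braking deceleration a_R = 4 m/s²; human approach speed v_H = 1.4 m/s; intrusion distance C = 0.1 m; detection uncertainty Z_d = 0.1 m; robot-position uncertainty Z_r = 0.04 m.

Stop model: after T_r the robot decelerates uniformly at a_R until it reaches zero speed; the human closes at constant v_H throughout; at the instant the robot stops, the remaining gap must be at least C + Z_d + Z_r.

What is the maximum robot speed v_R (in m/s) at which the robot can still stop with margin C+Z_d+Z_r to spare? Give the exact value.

at the boundary: (1/8)·v² + (47/100)·v + (-1173/16000) = 0
  disc = (47/100)² − 4·(1/8)·(-1173/16000) = 41209/160000 ; √disc = 203/400
  v_R = (−(47/100) + 203/400) / (2·(1/8)) = 3/20 m/s
check:
T_s = v_R/a_R = (3/20)/4 = 0.0375 s
robot covers v_R·T_r = 0.1500·0.1200 = 0.0180 m before braking
robot under decel: 0.1500²/(2·4.0000) = 0.0028 m
human over T_r+T_s: 1.4000·(0.1200+0.0375) = 0.2205 m
C+Z_d+Z_r = 0.1000+0.1000+0.0400 = 0.2400 m
sum ≈ 0.0180+0.0028+0.2205+0.2400 ≈ 0.4813 m = S ✓

v_R_max = 3/20 m/s = 0.1500 m/s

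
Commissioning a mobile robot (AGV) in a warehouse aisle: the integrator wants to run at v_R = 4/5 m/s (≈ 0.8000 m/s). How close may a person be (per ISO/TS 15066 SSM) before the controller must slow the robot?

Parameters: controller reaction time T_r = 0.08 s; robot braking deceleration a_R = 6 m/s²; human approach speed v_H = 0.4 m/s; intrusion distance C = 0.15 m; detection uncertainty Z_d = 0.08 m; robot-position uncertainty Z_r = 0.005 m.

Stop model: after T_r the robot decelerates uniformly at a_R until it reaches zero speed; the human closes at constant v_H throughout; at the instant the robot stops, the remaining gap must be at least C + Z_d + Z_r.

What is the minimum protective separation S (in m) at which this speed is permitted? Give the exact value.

T_s = v_R/a_R = (4/5)/6 = 0.1333 s
reaction-phase robot travel = 0.8000·0.0800 = 0.0640 m
robot covers 0.8000·0.1333 − ½·6.0000·0.1333² = 0.0533 m while stopping
human closes 0.4000·0.2133 = 0.0853 m
residual clearance needed = 0.1500+0.0800+0.0050 = 0.2350 m
S_min ≈ 0.0640+0.0533+0.0853+0.2350  ⇒  S_min = 1313/3000 m

S_min = 1313/3000 m = 0.4377 m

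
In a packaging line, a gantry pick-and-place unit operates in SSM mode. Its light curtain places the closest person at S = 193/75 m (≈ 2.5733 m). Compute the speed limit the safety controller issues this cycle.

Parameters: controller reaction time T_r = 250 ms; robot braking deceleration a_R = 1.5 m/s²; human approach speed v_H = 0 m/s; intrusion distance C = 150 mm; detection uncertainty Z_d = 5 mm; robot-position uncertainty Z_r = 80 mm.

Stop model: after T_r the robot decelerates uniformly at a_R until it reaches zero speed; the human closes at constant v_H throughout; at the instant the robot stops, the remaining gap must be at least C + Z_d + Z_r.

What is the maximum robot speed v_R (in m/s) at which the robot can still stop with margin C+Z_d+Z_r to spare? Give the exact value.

v_R_max = 23/10 m/s = 2.3000 m/s

quadratic (1/3)·v² + (1/4)·v + (-1403/600) = 0
  disc = (1/4)² − 4·(1/3)·(-1403/600) = 11449/3600 ; √disc = 107/60
  v_R = (−(1/4) + 107/60) / (2·(1/3)) = 23/10 m/s
check:
braking lasts T_s = (23/10)/(3/2) = 1.5333 s
robot covers v_R·T_r = 2.3000·0.2500 = 0.5750 m before braking
braking distance = 2.3000²/(2·1.5000) = 1.7633 m
human closes 0.0000·1.7833 = 0.0000 m
margins: 0.1500+0.0050+0.0800 = 0.2350 m
sum ≈ 0.5750+1.7633+0.0000+0.2350 ≈ 2.5733 m = S ✓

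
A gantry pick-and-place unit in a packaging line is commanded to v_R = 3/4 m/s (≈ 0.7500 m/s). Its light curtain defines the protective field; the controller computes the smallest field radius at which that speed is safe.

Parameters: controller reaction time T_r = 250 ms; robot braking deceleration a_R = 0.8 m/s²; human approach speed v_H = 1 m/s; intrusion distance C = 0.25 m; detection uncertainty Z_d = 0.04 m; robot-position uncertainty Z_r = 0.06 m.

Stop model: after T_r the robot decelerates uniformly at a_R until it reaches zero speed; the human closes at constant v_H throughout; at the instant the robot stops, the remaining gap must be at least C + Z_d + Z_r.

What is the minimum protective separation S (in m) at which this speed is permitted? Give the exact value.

braking lasts T_s = (3/4)/(4/5) = 0.9375 s
robot covers v_R·T_r = 0.7500·0.2500 = 0.1875 m before braking
robot covers 0.7500·0.9375 − ½·0.8000·0.9375² = 0.3516 m while stopping
human over T_r+T_s: 1.0000·(0.2500+0.9375) = 1.1875 m
C+Z_d+Z_r = 0.2500+0.0400+0.0600 = 0.3500 m
S_min ≈ 0.1875+0.3516+1.1875+0.3500  ⇒  S_min = 1329/640 m

S_min = 1329/640 m = 2.0766 m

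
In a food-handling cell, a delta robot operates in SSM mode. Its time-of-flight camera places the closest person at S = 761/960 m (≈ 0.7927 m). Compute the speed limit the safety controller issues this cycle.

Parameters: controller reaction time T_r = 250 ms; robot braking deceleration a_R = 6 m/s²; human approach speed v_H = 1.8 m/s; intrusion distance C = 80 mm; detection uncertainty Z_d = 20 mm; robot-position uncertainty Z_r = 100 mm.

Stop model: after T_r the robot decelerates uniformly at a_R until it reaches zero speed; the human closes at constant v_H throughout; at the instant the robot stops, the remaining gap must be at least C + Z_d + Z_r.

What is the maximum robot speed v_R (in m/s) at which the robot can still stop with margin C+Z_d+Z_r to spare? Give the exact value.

quadratic (1/12)·v² + (11/20)·v + (-137/960) = 0
  disc = (11/20)² − 4·(1/12)·(-137/960) = 5041/14400 ; √disc = 71/120
  v_R = (−(11/20) + 71/120) / (2·(1/12)) = 1/4 m/s
check:
stop time T_s = (1/4)/6 = 0.0417 s
robot covers v_R·T_r = 0.2500·0.2500 = 0.0625 m before braking
robot under decel: 0.2500²/(2·6.0000) = 0.0052 m
human closes 1.8000·0.2917 = 0.5250 m
residual clearance needed = 0.0800+0.0200+0.1000 = 0.2000 m
sum ≈ 0.0625+0.0052+0.5250+0.2000 ≈ 0.7927 m = S ✓

v_R_max = 1/4 m/s = 0.2500 m/s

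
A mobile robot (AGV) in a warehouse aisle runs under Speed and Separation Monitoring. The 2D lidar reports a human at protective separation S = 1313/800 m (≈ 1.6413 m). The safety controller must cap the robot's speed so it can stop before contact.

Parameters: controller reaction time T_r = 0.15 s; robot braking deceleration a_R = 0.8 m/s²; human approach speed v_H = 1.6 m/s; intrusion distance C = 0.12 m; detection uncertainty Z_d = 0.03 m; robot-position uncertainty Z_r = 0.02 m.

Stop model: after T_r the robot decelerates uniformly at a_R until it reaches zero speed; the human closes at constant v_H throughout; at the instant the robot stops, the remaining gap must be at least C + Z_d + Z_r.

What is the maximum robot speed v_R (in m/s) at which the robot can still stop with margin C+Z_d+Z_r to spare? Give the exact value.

quadratic (5/8)·v² + (43/20)·v + (-197/160) = 0
  disc = (43/20)² − 4·(5/8)·(-197/160) = 12321/1600 ; √disc = 111/40
  v_R = (−(43/20) + 111/40) / (2·(5/8)) = 1/2 m/s
check:
braking lasts T_s = (1/2)/(4/5) = 0.6250 s
reaction-phase robot travel = 0.5000·0.1500 = 0.0750 m
robot covers 0.5000·0.6250 − ½·0.8000·0.6250² = 0.1562 m while stopping
human closes 1.6000·0.7750 = 1.2400 m
margins: 0.1200+0.0300+0.0200 = 0.1700 m
sum ≈ 0.0750+0.1562+1.2400+0.1700 ≈ 1.6413 m = S ✓

v_R_max = 1/2 m/s = 0.5000 m/s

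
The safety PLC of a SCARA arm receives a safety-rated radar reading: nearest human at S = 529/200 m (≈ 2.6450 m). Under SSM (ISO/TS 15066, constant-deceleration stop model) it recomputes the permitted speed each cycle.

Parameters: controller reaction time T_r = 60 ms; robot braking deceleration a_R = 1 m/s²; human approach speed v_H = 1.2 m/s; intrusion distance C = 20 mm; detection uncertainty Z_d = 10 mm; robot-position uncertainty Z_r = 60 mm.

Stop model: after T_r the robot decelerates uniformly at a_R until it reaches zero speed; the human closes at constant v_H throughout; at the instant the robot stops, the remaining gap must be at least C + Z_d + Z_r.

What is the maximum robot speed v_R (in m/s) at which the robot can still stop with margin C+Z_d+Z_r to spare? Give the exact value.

v_R_max = 13/10 m/s = 1.3000 m/s

collect terms ⇒ (1/2)·v_R² + (63/50)·v_R + (-2483/1000) = 0
  disc = (63/50)² − 4·(1/2)·(-2483/1000) = 4096/625 ; √disc = 64/25
  v_R = (−(63/50) + 64/25) / (2·(1/2)) = 13/10 m/s
check:
braking lasts T_s = (13/10)/1 = 1.3000 s
robot in T_r: 1.3000·0.0600 = 0.0780 m
braking distance = 1.3000²/(2·1.0000) = 0.8450 m
human closes 1.2000·1.3600 = 1.6320 m
C+Z_d+Z_r = 0.0200+0.0100+0.0600 = 0.0900 m
sum ≈ 0.0780+0.8450+1.6320+0.0900 ≈ 2.6450 m = S ✓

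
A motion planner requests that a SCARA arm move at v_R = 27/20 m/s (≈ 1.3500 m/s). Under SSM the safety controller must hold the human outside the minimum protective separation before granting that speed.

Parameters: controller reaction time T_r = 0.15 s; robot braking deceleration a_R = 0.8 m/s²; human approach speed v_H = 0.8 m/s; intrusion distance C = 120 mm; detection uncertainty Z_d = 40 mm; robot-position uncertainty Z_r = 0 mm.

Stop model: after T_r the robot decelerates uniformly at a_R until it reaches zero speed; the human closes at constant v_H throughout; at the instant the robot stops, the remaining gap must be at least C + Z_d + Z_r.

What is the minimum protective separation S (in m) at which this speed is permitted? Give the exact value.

stop time T_s = (27/20)/(4/5) = 1.6875 s
robot covers v_R·T_r = 1.3500·0.1500 = 0.2025 m before braking
braking distance = 1.3500²/(2·0.8000) = 1.1391 m
human closes 0.8000·1.8375 = 1.4700 m
residual clearance needed = 0.1200+0.0400+0.0000 = 0.1600 m
S_min ≈ 0.2025+1.1391+1.4700+0.1600  ⇒  S_min = 9509/3200 m

S_min = 9509/3200 m = 2.9716 m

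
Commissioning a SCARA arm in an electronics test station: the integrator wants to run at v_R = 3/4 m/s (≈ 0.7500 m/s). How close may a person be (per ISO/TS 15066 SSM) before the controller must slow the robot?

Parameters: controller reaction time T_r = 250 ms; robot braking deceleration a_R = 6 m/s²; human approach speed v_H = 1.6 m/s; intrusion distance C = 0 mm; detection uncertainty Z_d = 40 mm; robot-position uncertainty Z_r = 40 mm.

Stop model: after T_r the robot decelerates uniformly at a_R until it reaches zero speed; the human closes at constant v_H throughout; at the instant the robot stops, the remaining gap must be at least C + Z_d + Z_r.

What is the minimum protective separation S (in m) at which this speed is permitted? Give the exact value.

S_min = 1463/1600 m = 0.9144 m

T_s = v_R/a_R = (3/4)/6 = 0.1250 s
robot covers v_R·T_r = 0.7500·0.2500 = 0.1875 m before braking
robot covers 0.7500·0.1250 − ½·6.0000·0.1250² = 0.0469 m while stopping
human closes 1.6000·0.3750 = 0.6000 m
C+Z_d+Z_r = 0.0000+0.0400+0.0400 = 0.0800 m
S_min ≈ 0.1875+0.0469+0.6000+0.0800  ⇒  S_min = 1463/1600 m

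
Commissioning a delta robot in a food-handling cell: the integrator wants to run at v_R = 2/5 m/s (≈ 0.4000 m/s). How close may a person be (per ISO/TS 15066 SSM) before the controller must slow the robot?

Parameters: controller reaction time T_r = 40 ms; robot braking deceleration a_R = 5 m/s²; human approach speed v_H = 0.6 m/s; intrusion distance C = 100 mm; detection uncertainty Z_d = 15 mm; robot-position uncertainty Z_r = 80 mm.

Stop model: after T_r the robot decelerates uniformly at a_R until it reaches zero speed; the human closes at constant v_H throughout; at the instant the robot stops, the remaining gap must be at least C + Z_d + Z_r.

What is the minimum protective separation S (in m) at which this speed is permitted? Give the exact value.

T_s = v_R/a_R = (2/5)/5 = 0.0800 s
robot in T_r: 0.4000·0.0400 = 0.0160 m
robot under decel: 0.4000²/(2·5.0000) = 0.0160 m
human closes 0.6000·0.1200 = 0.0720 m
residual clearance needed = 0.1000+0.0150+0.0800 = 0.1950 m
S_min ≈ 0.0160+0.0160+0.0720+0.1950  ⇒  S_min = 299/1000 m

S_min = 299/1000 m = 0.2990 m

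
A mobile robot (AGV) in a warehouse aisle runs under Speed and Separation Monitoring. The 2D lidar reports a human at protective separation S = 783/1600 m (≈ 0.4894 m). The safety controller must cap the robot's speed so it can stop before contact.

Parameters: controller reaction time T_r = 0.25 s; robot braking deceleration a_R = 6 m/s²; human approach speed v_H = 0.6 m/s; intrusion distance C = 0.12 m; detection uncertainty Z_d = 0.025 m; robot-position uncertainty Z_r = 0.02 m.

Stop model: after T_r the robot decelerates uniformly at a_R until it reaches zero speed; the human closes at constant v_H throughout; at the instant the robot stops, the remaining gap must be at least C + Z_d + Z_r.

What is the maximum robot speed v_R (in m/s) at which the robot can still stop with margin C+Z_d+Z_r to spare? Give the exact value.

v_R_max = 9/20 m/s = 0.4500 m/s

quadratic (1/12)·v² + (7/20)·v + (-279/1600) = 0
  disc = (7/20)² − 4·(1/12)·(-279/1600) = 289/1600 ; √disc = 17/40
  v_R = (−(7/20) + 17/40) / (2·(1/12)) = 9/20 m/s
check:
braking lasts T_s = (9/20)/6 = 0.0750 s
robot covers v_R·T_r = 0.4500·0.2500 = 0.1125 m before braking
braking distance = 0.4500²/(2·6.0000) = 0.0169 m
person approaches 0.6000·(0.2500+0.0750) = 0.1950 m
margins: 0.1200+0.0250+0.0200 = 0.1650 m
sum ≈ 0.1125+0.0169+0.1950+0.1650 ≈ 0.4894 m = S ✓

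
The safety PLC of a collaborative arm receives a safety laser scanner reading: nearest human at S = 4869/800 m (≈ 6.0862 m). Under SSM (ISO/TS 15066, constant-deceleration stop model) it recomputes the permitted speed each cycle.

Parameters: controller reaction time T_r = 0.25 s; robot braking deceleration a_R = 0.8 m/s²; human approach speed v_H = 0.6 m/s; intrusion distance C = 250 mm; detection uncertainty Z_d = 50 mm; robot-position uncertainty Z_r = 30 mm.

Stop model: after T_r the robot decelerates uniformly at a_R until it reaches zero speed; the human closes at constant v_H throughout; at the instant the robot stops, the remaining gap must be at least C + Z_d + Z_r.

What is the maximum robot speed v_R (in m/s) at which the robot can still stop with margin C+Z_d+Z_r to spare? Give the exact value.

v_R_max = 23/10 m/s = 2.3000 m/s

quadratic (5/8)·v² + (1)·v + (-897/160) = 0
  disc = (1)² − 4·(5/8)·(-897/160) = 961/64 ; √disc = 31/8
  v_R = (−(1) + 31/8) / (2·(5/8)) = 23/10 m/s
check:
stop time T_s = (23/10)/(4/5) = 2.8750 s
robot covers v_R·T_r = 2.3000·0.2500 = 0.5750 m before braking
braking distance = 2.3000²/(2·0.8000) = 3.3062 m
human closes 0.6000·3.1250 = 1.8750 m
residual clearance needed = 0.2500+0.0500+0.0300 = 0.3300 m
sum ≈ 0.5750+3.3062+1.8750+0.3300 ≈ 6.0862 m = S ✓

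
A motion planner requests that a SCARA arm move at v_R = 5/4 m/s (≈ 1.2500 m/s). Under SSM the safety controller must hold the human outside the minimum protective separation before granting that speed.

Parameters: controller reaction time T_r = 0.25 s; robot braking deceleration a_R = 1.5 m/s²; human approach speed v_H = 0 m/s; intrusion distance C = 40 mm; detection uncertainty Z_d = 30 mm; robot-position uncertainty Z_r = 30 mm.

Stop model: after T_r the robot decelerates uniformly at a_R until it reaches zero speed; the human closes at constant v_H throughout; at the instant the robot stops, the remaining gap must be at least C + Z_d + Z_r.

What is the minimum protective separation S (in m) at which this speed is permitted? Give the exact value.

S_min = 14/15 m = 0.9333 m

braking lasts T_s = (5/4)/(3/2) = 0.8333 s
reaction-phase robot travel = 1.2500·0.2500 = 0.3125 m
robot under decel: 1.2500²/(2·1.5000) = 0.5208 m
human closes 0.0000·1.0833 = 0.0000 m
residual clearance needed = 0.0400+0.0300+0.0300 = 0.1000 m
S_min ≈ 0.3125+0.5208+0.0000+0.1000  ⇒  S_min = 14/15 m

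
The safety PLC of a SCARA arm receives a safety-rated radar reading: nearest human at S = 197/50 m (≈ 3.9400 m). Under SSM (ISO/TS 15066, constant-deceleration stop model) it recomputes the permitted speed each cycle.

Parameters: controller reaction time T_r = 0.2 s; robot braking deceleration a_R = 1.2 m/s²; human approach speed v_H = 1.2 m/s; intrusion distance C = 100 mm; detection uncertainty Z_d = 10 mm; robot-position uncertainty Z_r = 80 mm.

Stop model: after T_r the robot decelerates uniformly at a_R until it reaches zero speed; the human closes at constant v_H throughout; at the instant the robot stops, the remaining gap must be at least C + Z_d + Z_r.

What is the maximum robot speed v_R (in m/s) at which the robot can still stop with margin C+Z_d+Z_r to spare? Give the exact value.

quadratic (5/12)·v² + (6/5)·v + (-351/100) = 0
  disc = (6/5)² − 4·(5/12)·(-351/100) = 729/100 ; √disc = 27/10
  v_R = (−(6/5) + 27/10) / (2·(5/12)) = 9/5 m/s
check:
T_s = v_R/a_R = (9/5)/(6/5) = 1.5000 s
robot covers v_R·T_r = 1.8000·0.2000 = 0.3600 m before braking
robot under decel: 1.8000²/(2·1.2000) = 1.3500 m
human closes 1.2000·1.7000 = 2.0400 m
residual clearance needed = 0.1000+0.0100+0.0800 = 0.1900 m
sum ≈ 0.3600+1.3500+2.0400+0.1900 ≈ 3.9400 m = S ✓

v_R_max = 9/5 m/s = 1.8000 m/s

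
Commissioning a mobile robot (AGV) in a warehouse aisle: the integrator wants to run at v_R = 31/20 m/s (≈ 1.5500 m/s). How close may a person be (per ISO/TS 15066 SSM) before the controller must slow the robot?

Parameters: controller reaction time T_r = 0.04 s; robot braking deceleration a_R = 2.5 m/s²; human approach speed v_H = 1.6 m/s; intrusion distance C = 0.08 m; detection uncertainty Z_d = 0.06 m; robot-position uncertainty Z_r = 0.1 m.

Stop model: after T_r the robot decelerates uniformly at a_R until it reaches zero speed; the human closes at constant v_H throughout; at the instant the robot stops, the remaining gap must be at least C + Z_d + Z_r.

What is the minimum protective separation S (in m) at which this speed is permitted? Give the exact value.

stop time T_s = (31/20)/(5/2) = 0.6200 s
robot in T_r: 1.5500·0.0400 = 0.0620 m
robot under decel: 1.5500²/(2·2.5000) = 0.4805 m
human closes 1.6000·0.6600 = 1.0560 m
C+Z_d+Z_r = 0.0800+0.0600+0.1000 = 0.2400 m
S_min ≈ 0.0620+0.4805+1.0560+0.2400  ⇒  S_min = 3677/2000 m

S_min = 3677/2000 m = 1.8385 m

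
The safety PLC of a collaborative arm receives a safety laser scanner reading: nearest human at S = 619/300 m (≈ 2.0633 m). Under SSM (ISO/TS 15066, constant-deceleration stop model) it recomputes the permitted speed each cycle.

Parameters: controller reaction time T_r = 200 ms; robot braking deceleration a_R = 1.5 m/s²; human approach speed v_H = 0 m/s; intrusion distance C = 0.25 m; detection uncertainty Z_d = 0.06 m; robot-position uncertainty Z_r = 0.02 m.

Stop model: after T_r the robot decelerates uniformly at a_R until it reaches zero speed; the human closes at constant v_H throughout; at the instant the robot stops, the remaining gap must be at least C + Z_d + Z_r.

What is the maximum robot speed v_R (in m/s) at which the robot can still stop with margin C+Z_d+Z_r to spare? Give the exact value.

v_R_max = 2 m/s = 2.0000 m/s

at the boundary: (1/3)·v² + (1/5)·v + (-26/15) = 0
  disc = (1/5)² − 4·(1/3)·(-26/15) = 529/225 ; √disc = 23/15
  v_R = (−(1/5) + 23/15) / (2·(1/3)) = 2 m/s
check:
stop time T_s = 2/(3/2) = 1.3333 s
robot covers v_R·T_r = 2.0000·0.2000 = 0.4000 m before braking
robot under decel: 2.0000²/(2·1.5000) = 1.3333 m
human over T_r+T_s: 0.0000·(0.2000+1.3333) = 0.0000 m
residual clearance needed = 0.2500+0.0600+0.0200 = 0.3300 m
sum ≈ 0.4000+1.3333+0.0000+0.3300 ≈ 2.0633 m = S ✓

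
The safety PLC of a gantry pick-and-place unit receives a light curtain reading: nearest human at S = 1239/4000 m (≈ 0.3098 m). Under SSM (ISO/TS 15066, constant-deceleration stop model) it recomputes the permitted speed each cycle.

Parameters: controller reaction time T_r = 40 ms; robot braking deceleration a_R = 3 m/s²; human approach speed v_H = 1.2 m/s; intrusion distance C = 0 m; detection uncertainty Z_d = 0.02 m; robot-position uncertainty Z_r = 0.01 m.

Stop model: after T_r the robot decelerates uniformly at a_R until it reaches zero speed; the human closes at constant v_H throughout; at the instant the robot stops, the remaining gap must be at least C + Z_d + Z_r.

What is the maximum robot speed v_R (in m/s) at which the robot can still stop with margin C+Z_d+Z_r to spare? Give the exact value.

quadratic (1/6)·v² + (11/25)·v + (-927/4000) = 0
  disc = (11/25)² − 4·(1/6)·(-927/4000) = 3481/10000 ; √disc = 59/100
  v_R = (−(11/25) + 59/100) / (2·(1/6)) = 9/20 m/s
check:
T_s = v_R/a_R = (9/20)/3 = 0.1500 s
robot in T_r: 0.4500·0.0400 = 0.0180 m
robot under decel: 0.4500²/(2·3.0000) = 0.0338 m
person approaches 1.2000·(0.0400+0.1500) = 0.2280 m
C+Z_d+Z_r = 0.0000+0.0200+0.0100 = 0.0300 m
sum ≈ 0.0180+0.0338+0.2280+0.0300 ≈ 0.3098 m = S ✓

v_R_max = 9/20 m/s = 0.4500 m/s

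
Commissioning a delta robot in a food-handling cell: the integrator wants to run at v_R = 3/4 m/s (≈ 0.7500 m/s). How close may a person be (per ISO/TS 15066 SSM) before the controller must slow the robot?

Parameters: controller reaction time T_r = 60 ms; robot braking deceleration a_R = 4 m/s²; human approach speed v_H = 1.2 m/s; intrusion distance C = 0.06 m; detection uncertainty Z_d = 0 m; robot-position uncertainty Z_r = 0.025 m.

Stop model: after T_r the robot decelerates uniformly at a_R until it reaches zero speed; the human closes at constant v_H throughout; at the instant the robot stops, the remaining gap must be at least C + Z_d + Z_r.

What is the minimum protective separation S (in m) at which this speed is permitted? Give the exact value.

braking lasts T_s = (3/4)/4 = 0.1875 s
robot in T_r: 0.7500·0.0600 = 0.0450 m
robot under decel: 0.7500²/(2·4.0000) = 0.0703 m
human over T_r+T_s: 1.2000·(0.0600+0.1875) = 0.2970 m
margins: 0.0600+0.0000+0.0250 = 0.0850 m
S_min ≈ 0.0450+0.0703+0.2970+0.0850  ⇒  S_min = 7957/16000 m

S_min = 7957/16000 m = 0.4973 m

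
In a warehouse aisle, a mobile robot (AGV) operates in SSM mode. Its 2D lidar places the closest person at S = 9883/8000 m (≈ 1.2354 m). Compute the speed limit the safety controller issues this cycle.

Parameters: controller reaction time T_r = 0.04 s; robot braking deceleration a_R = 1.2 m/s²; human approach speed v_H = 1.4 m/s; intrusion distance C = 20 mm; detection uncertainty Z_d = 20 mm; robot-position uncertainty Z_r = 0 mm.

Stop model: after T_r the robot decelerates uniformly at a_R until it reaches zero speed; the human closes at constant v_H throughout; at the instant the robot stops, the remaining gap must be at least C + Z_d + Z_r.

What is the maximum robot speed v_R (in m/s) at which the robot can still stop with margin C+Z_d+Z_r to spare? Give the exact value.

v_R_max = 3/4 m/s = 0.7500 m/s

at the boundary: (5/12)·v² + (181/150)·v + (-1823/1600) = 0
  disc = (181/150)² − 4·(5/12)·(-1823/1600) = 1207801/360000 ; √disc = 1099/600
  v_R = (−(181/150) + 1099/600) / (2·(5/12)) = 3/4 m/s
check:
T_s = v_R/a_R = (3/4)/(6/5) = 0.6250 s
reaction-phase robot travel = 0.7500·0.0400 = 0.0300 m
robot under decel: 0.7500²/(2·1.2000) = 0.2344 m
person approaches 1.4000·(0.0400+0.6250) = 0.9310 m
residual clearance needed = 0.0200+0.0200+0.0000 = 0.0400 m
sum ≈ 0.0300+0.2344+0.9310+0.0400 ≈ 1.2354 m = S ✓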